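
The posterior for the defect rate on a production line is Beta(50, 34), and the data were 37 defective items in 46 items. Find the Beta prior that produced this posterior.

Beta is conjugate to the binomial likelihood: posterior = Beta(a+s, b+f).
Subtract the data counts: 50−37=13, 34−9=25.

Beta(13, 25)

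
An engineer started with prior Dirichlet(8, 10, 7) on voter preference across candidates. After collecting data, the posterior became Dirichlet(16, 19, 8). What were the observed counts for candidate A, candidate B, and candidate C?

counts (8, 9, 1)

For a Dirichlet(α) prior with multinomial counts c, the posterior is Dirichlet(α + c) componentwise.
Counts are posterior − prior componentwise: 16−8=8, 19−10=9, 8−7=1.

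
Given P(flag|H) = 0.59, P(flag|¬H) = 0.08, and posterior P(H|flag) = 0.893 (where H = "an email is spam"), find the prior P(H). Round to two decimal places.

In odds form, posterior odds = prior odds × likelihood ratio, so prior odds = posterior odds ÷ LR.
Posterior odds = 0.893/(1−0.893) = 8.3458. LR = 0.59/0.08 = 7.3750.
Prior odds = 8.3458/7.3750 = 1.1316, so P(H) = 1.1316/(1+1.1316) ≈ 0.53.

P(H) = 0.53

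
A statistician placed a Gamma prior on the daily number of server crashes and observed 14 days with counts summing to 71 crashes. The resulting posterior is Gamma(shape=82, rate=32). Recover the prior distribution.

A Gamma(α, β) prior (rate parametrization) on a Poisson rate with n observations summing to S gives posterior Gamma(α+S, β+n).
So α = 82 − 71 = 11 and β = 32 − 14 = 18.

Gamma(shape=11, rate=18)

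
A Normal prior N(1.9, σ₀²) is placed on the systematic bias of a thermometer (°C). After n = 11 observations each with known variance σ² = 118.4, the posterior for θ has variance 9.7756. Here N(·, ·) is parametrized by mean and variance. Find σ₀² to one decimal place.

Posterior precision equals prior precision plus data precision: 1/σ_n² = 1/σ₀² + n/σ².
So 1/σ₀² = 1/9.7756 − 11/118.4 = 0.102296 − 0.092905 = 0.009391.
Hence σ₀² = 1/0.009391 ≈ 106.5.

σ₀² = 106.5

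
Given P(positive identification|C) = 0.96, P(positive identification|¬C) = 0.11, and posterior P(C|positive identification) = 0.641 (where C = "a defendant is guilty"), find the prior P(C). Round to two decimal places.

P(C) = 0.17

In odds form, posterior odds = prior odds × likelihood ratio, so prior odds = posterior odds ÷ LR.
Posterior odds = 0.641/(1−0.641) = 1.7855. LR = 0.96/0.11 = 8.7273.
Prior odds = 1.7855/8.7273 = 0.2046, so P(C) = 0.2046/(1+0.2046) ≈ 0.17.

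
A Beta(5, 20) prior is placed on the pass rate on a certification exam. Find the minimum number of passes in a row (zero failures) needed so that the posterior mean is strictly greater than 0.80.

k = 76

After k passes and 0 failures the posterior is Beta(5+k, 20), with mean (5+k)/(5+20+k).
Set (5+k)/(25+k) > 0.80 and solve: k > (0.80·25 − 5)/(1 − 0.80) = 75.000.
The smallest integer exceeding 75.000 is 76.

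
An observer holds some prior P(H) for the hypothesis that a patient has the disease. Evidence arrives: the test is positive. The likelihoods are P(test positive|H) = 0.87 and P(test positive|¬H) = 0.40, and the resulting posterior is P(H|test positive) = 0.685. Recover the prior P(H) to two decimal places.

In odds form, posterior odds = prior odds × likelihood ratio, so prior odds = posterior odds ÷ LR.
Posterior odds = 0.685/(1−0.685) = 2.1746. LR = 0.87/0.40 = 2.1750.
Prior odds = 2.1746/2.1750 = 0.9998, so P(H) = 0.9998/(1+0.9998) ≈ 0.50.

P(H) = 0.50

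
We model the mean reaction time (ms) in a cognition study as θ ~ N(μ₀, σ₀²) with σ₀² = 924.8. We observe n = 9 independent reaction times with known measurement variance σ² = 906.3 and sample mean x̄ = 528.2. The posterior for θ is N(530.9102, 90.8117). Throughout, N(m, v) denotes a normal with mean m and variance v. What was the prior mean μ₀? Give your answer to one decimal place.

The posterior mean is a precision-weighted average: μ_n = (τ₀μ₀ + τ_data·x̄)/(τ₀+τ_data), with τ₀=1/σ₀² and τ_data=n/σ².
Here τ₀ = 1/924.8 = 0.001081 and τ_data = 9/906.3 = 0.009930, so τ_n = 0.011011.
Rearranging for μ₀: μ₀ = (μ_n·τ_n − τ_data·x̄)/τ₀ = (530.9102·0.011011 − 0.009930·528.2) / 0.001081 = 0.600826/0.001081 ≈ 555.8.

μ₀ = 555.8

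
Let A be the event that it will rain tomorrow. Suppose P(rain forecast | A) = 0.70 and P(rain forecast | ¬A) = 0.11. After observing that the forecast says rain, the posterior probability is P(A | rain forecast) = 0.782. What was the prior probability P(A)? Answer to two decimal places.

In odds form, posterior odds = prior odds × likelihood ratio, so prior odds = posterior odds ÷ LR.
Posterior odds = 0.782/(1−0.782) = 3.5872. LR = 0.70/0.11 = 6.3636.
Prior odds = 3.5872/6.3636 = 0.5637, so P(A) = 0.5637/(1+0.5637) ≈ 0.36.

P(A) = 0.36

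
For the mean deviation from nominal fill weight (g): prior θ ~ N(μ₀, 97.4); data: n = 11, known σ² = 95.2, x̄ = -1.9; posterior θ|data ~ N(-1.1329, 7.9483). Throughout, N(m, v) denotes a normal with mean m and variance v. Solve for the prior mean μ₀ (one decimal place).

The posterior mean is a precision-weighted average: μ_n = (τ₀μ₀ + τ_data·x̄)/(τ₀+τ_data), with τ₀=1/σ₀² and τ_data=n/σ².
Here τ₀ = 1/97.4 = 0.010267 and τ_data = 11/95.2 = 0.115546, so τ_n = 0.125813.
Rearranging for μ₀: μ₀ = (μ_n·τ_n − τ_data·x̄)/τ₀ = (-1.1329·0.125813 − 0.115546·-1.9) / 0.010267 = 0.077004/0.010267 ≈ 7.5.

μ₀ = 7.5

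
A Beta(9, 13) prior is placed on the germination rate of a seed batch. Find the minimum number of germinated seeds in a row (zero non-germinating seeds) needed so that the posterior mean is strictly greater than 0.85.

After k germinated seeds and 0 non-germinating seeds the posterior is Beta(9+k, 13), with mean (9+k)/(9+13+k).
Set (9+k)/(22+k) > 0.85 and solve: k > (0.85·22 − 9)/(1 − 0.85) = 64.667.
The smallest integer exceeding 64.667 is 65.

k = 65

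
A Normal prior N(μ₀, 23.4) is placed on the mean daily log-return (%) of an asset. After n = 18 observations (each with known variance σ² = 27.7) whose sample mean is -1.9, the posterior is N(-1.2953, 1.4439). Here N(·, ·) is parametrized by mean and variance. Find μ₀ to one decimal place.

With known observation variance, the Normal–Normal posterior has precision τ_n = τ₀ + n/σ² and mean μ_n = (τ₀μ₀ + (n/σ²)x̄)/τ_n.
Here τ₀ = 1/23.4 = 0.042735 and τ_data = 18/27.7 = 0.649819, so τ_n = 0.692554.
Rearranging for μ₀: μ₀ = (μ_n·τ_n − τ_data·x̄)/τ₀ = (-1.2953·0.692554 − 0.649819·-1.9) / 0.042735 = 0.337591/0.042735 ≈ 7.9.

μ₀ = 7.9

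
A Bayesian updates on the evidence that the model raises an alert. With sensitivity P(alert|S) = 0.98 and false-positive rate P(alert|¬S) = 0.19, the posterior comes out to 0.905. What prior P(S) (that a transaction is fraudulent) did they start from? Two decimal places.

P(S) = 0.65

In odds form, posterior odds = prior odds × likelihood ratio, so prior odds = posterior odds ÷ LR.
Posterior odds = 0.905/(1−0.905) = 9.5263. LR = 0.98/0.19 = 5.1579.
Prior odds = 9.5263/5.1579 = 1.8469, so P(S) = 1.8469/(1+1.8469) ≈ 0.65.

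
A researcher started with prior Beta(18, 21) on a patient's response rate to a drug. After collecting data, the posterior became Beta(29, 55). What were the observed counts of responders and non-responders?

11 responders and 34 non-responders

Under Beta–binomial conjugacy the posterior parameters are (a+s, b+f).
Match parameters: s=29−18=11, f=55−21=34.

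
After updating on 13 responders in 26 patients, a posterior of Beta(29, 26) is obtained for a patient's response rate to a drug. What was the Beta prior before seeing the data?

A Beta(α, β) prior with s successes and f failures in binomial data gives a Beta(α+s, β+f) posterior.
Subtract the data counts: 29−13=16, 26−13=13.

Beta(16, 13)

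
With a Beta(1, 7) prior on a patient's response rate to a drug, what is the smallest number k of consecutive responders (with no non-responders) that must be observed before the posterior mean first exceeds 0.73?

After k responders and 0 non-responders the posterior is Beta(1+k, 7), with mean (1+k)/(1+7+k).
Set (1+k)/(8+k) > 0.73 and solve: k > (0.73·8 − 1)/(1 − 0.73) = 17.926.
The smallest integer exceeding 17.926 is 18, and checking k=18: (19)/(26) = 0.7308 > 0.73.

k = 18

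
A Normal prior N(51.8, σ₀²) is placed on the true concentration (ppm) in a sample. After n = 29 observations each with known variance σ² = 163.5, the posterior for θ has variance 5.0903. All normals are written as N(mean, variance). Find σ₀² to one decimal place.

Posterior precision equals prior precision plus data precision: 1/σ_n² = 1/σ₀² + n/σ².
So 1/σ₀² = 1/5.0903 − 29/163.5 = 0.196452 − 0.177370 = 0.019082.
Hence σ₀² = 1/0.019082 ≈ 52.4.

σ₀² = 52.4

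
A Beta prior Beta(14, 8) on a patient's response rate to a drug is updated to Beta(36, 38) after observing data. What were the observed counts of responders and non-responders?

22 responders and 30 non-responders

A Beta(a, b) prior with s successes and f failures in binomial data gives a Beta(a+s, b+f) posterior.
Match parameters: s=36−14=22, f=38−8=30.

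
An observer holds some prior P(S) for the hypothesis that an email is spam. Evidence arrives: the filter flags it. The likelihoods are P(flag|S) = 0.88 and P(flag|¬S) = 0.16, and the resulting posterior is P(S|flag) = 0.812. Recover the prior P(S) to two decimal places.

Bayes' rule in odds form gives O(S|E) = O(S)·[P(E|S)/P(E|¬S)], hence O(S) = O(S|E)/LR.
Posterior odds = 0.812/(1−0.812) = 4.3191. LR = 0.88/0.16 = 5.5000.
Prior odds = 4.3191/5.5000 = 0.7853, so P(S) = 0.7853/(1+0.7853) ≈ 0.44.

P(S) = 0.44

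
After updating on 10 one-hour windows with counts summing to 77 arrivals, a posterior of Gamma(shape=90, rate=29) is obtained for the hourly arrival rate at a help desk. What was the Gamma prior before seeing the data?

Gamma(shape=13, rate=19)

A Gamma(α, β) prior (rate parametrization) on a Poisson rate with n observations summing to S gives posterior Gamma(α+S, β+n).
So α = 90 − 77 = 13 and β = 29 − 10 = 19.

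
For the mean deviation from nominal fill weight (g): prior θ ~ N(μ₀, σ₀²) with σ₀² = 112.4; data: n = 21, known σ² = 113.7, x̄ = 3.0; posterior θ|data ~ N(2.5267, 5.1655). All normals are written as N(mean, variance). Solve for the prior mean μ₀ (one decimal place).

μ₀ = -7.3

The posterior mean is a precision-weighted average: μ_n = (τ₀μ₀ + τ_data·x̄)/(τ₀+τ_data), with τ₀=1/σ₀² and τ_data=n/σ².
Here τ₀ = 1/112.4 = 0.008897 and τ_data = 21/113.7 = 0.184697, so τ_n = 0.193594.
Rearranging for μ₀: μ₀ = (μ_n·τ_n − τ_data·x̄)/τ₀ = (2.5267·0.193594 − 0.184697·3.0) / 0.008897 = -0.064937/0.008897 ≈ -7.3.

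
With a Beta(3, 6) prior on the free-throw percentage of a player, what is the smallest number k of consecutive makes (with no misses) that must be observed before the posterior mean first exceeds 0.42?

After k makes and 0 misses the posterior is Beta(3+k, 6), with mean (3+k)/(3+6+k).
Set (3+k)/(9+k) > 0.42 and solve: k > (0.42·9 − 3)/(1 − 0.42) = 1.345.
The smallest integer exceeding 1.345 is 2.

k = 2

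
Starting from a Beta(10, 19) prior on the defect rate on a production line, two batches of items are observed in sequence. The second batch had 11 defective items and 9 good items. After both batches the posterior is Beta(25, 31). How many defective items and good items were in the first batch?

4 defective items and 3 good items

Sequential conjugate updates are equivalent to a single update on the pooled data, so total successes = posterior α − prior α and total failures = posterior β − prior β.
Total across both batches: 25−10=15 defective items, 31−19=12 good items.
Subtract the second batch: 15−11=4 defective items and 12−9=3 good items.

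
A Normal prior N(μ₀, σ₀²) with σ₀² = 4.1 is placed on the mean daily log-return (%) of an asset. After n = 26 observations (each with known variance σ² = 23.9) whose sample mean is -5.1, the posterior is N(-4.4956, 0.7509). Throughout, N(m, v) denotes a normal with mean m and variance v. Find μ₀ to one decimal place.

μ₀ = -1.8

The posterior mean is a precision-weighted average: μ_n = (τ₀μ₀ + τ_data·x̄)/(τ₀+τ_data), with τ₀=1/σ₀² and τ_data=n/σ².
Here τ₀ = 1/4.1 = 0.243902 and τ_data = 26/23.9 = 1.087866, so τ_n = 1.331768.
Rearranging for μ₀: μ₀ = (μ_n·τ_n − τ_data·x̄)/τ₀ = (-4.4956·1.331768 − 1.087866·-5.1) / 0.243902 = -0.438980/0.243902 ≈ -1.8.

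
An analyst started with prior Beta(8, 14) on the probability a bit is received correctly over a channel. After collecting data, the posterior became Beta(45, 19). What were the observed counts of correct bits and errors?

37 correct bits and 5 errors

Beta is conjugate to the binomial likelihood: posterior = Beta(a+s, b+f).
So s = 45 − 8 = 37 and f = 19 − 14 = 5.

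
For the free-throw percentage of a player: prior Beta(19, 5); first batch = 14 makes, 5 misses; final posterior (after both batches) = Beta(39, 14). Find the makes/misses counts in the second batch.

6 makes and 4 misses

Sequential conjugate updates are equivalent to a single update on the pooled data, so total successes = posterior α − prior α and total failures = posterior β − prior β.
Total across both batches: 39−19=20 makes, 14−5=9 misses.
Subtract the first batch: 20−14=6 makes and 9−5=4 misses.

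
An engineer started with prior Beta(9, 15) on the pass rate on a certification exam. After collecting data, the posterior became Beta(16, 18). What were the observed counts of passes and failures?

Beta is conjugate to the binomial likelihood: posterior = Beta(a+s, b+f).
So s = 16 − 9 = 7 and f = 18 − 15 = 3.

7 passes and 3 failures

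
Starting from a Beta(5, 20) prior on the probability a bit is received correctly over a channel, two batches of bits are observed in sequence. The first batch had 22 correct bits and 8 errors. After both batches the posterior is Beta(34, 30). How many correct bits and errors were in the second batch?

7 correct bits and 2 errors

Because Beta–binomial updating is additive in the counts, the combined data contributed (α_post−α_prior, β_post−β_prior) successes and failures.
Total across both batches: 34−5=29 correct bits, 30−20=10 errors.
Subtract the first batch: 29−22=7 correct bits and 10−8=2 errors.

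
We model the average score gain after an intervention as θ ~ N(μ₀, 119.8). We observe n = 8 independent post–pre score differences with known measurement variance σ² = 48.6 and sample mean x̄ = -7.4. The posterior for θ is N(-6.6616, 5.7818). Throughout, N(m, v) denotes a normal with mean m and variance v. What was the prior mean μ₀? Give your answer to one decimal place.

With known observation variance, the Normal–Normal posterior has precision τ_n = τ₀ + n/σ² and mean μ_n = (τ₀μ₀ + (n/σ²)x̄)/τ_n.
Here τ₀ = 1/119.8 = 0.008347 and τ_data = 8/48.6 = 0.164609, so τ_n = 0.172956.
Rearranging for μ₀: μ₀ = (μ_n·τ_n − τ_data·x̄)/τ₀ = (-6.6616·0.172956 − 0.164609·-7.4) / 0.008347 = 0.065943/0.008347 ≈ 7.9.

μ₀ = 7.9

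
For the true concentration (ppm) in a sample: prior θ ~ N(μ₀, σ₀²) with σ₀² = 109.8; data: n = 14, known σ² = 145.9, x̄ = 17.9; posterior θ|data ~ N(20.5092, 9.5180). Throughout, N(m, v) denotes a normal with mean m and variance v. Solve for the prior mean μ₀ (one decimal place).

μ₀ = 48.0

With known observation variance, the Normal–Normal posterior has precision τ_n = τ₀ + n/σ² and mean μ_n = (τ₀μ₀ + (n/σ²)x̄)/τ_n.
Here τ₀ = 1/109.8 = 0.009107 and τ_data = 14/145.9 = 0.095956, so τ_n = 0.105063.
Rearranging for μ₀: μ₀ = (μ_n·τ_n − τ_data·x̄)/τ₀ = (20.5092·0.105063 − 0.095956·17.9) / 0.009107 = 0.437146/0.009107 ≈ 48.0.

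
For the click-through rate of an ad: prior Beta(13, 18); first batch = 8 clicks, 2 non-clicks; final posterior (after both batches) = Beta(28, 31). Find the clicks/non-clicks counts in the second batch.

Because Beta–binomial updating is additive in the counts, the combined data contributed (α_post−α_prior, β_post−β_prior) successes and failures.
Total across both batches: 28−13=15 clicks, 31−18=13 non-clicks.
Subtract the first batch: 15−8=7 clicks and 13−2=11 non-clicks.

7 clicks and 11 non-clicks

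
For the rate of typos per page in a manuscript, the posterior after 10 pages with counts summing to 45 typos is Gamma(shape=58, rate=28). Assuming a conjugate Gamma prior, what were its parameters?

A Gamma(α, β) prior (rate parametrization) on a Poisson rate with n observations summing to S gives posterior Gamma(α+S, β+n).
So α = 58 − 45 = 13 and β = 28 − 10 = 18.

Gamma(shape=13, rate=18)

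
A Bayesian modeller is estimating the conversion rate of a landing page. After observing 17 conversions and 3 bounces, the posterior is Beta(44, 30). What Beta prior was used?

Under Beta–binomial conjugacy the posterior parameters are (α+s, β+f).
So α = 44 − 17 = 27 and β = 30 − 3 = 27.

Beta(27, 27)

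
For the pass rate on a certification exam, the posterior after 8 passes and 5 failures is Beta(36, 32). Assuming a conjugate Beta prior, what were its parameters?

Beta(28, 27)

Beta is conjugate to the binomial likelihood: posterior = Beta(α+s, β+f).
So α = 36 − 8 = 28 and β = 32 − 5 = 27.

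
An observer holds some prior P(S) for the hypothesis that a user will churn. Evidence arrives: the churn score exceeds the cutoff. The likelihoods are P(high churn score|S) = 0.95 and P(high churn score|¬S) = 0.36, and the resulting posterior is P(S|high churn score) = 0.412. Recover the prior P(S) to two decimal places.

Bayes' rule in odds form gives O(S|E) = O(S)·[P(E|S)/P(E|¬S)], hence O(S) = O(S|E)/LR.
Posterior odds = 0.412/(1−0.412) = 0.7007. LR = 0.95/0.36 = 2.6389.
Prior odds = 0.7007/2.6389 = 0.2655, so P(S) = 0.2655/(1+0.2655) ≈ 0.21.

P(S) = 0.21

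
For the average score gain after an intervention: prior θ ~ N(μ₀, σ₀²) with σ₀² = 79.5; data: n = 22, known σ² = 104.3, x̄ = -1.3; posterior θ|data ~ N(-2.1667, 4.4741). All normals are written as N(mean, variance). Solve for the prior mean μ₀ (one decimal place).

μ₀ = -16.7

The posterior mean is a precision-weighted average: μ_n = (τ₀μ₀ + τ_data·x̄)/(τ₀+τ_data), with τ₀=1/σ₀² and τ_data=n/σ².
Here τ₀ = 1/79.5 = 0.012579 and τ_data = 22/104.3 = 0.210930, so τ_n = 0.223509.
Rearranging for μ₀: μ₀ = (μ_n·τ_n − τ_data·x̄)/τ₀ = (-2.1667·0.223509 − 0.210930·-1.3) / 0.012579 = -0.210068/0.012579 ≈ -16.7.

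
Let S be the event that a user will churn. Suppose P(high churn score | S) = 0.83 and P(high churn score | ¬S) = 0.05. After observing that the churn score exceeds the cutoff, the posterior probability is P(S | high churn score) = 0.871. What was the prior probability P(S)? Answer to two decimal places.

P(S) = 0.29

In odds form, posterior odds = prior odds × likelihood ratio, so prior odds = posterior odds ÷ LR.
Posterior odds = 0.871/(1−0.871) = 6.7519. LR = 0.83/0.05 = 16.6000.
Prior odds = 6.7519/16.6000 = 0.4067, so P(S) = 0.4067/(1+0.4067) ≈ 0.29.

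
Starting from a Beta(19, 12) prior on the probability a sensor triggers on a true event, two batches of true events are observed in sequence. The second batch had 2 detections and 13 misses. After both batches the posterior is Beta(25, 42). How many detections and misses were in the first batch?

Sequential conjugate updates are equivalent to a single update on the pooled data, so total successes = posterior α − prior α and total failures = posterior β − prior β.
Total across both batches: 25−19=6 detections, 42−12=30 misses.
Subtract the second batch: 6−2=4 detections and 30−13=17 misses.

4 detections and 17 misses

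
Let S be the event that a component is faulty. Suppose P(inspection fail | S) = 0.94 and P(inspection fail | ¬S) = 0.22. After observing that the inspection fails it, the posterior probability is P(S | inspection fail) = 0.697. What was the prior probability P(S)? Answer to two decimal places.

P(S) = 0.35

Bayes' rule in odds form gives O(S|E) = O(S)·[P(E|S)/P(E|¬S)], hence O(S) = O(S|E)/LR.
Posterior odds = 0.697/(1−0.697) = 2.3003. LR = 0.94/0.22 = 4.2727.
Prior odds = 2.3003/4.2727 = 0.5384, so P(S) = 0.5384/(1+0.5384) ≈ 0.35.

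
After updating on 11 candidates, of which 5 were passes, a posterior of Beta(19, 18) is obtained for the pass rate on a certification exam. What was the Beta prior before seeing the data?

Beta(14, 12)

Beta is conjugate to the binomial likelihood: posterior = Beta(a+s, b+f).
So a = 19 − 5 = 14 and b = 18 − 6 = 12.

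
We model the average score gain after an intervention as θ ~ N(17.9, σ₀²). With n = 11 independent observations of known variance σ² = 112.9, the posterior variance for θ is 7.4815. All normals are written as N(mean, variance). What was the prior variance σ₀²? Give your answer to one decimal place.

σ₀² = 27.6

For the Normal–Normal model with known σ², precisions add: τ_n = τ₀ + n/σ².
So 1/σ₀² = 1/7.4815 − 11/112.9 = 0.133663 − 0.097431 = 0.036232.
Hence σ₀² = 1/0.036232 ≈ 27.6.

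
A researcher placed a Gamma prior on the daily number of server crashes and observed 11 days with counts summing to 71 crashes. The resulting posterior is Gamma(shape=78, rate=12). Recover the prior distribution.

A Gamma(α, β) prior (rate parametrization) on a Poisson rate with n observations summing to S gives posterior Gamma(α+S, β+n).
So α = 78 − 71 = 7 and β = 12 − 11 = 1.

Gamma(shape=7, rate=1)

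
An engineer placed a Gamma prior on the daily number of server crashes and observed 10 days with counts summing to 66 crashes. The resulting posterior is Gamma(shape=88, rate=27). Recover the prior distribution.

Gamma–Poisson conjugacy: posterior shape = α + Σxᵢ, posterior rate = β + n.
So α = 88 − 66 = 22 and β = 27 − 10 = 17.

Gamma(shape=22, rate=17)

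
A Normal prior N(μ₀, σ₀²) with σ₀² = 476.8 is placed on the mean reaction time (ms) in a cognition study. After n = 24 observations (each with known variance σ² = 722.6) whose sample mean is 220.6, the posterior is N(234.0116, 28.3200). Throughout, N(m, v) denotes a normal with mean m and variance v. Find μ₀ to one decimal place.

μ₀ = 446.4

With known observation variance, the Normal–Normal posterior has precision τ_n = τ₀ + n/σ² and mean μ_n = (τ₀μ₀ + (n/σ²)x̄)/τ_n.
Here τ₀ = 1/476.8 = 0.002097 and τ_data = 24/722.6 = 0.033213, so τ_n = 0.035310.
Rearranging for μ₀: μ₀ = (μ_n·τ_n − τ_data·x̄)/τ₀ = (234.0116·0.035310 − 0.033213·220.6) / 0.002097 = 0.936162/0.002097 ≈ 446.4.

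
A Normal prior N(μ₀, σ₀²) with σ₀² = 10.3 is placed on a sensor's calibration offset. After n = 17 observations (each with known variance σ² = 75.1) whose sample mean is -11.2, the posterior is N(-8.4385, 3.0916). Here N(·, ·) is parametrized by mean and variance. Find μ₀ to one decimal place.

μ₀ = -2.0

The posterior mean is a precision-weighted average: μ_n = (τ₀μ₀ + τ_data·x̄)/(τ₀+τ_data), with τ₀=1/σ₀² and τ_data=n/σ².
Here τ₀ = 1/10.3 = 0.097087 and τ_data = 17/75.1 = 0.226365, so τ_n = 0.323452.
Rearranging for μ₀: μ₀ = (μ_n·τ_n − τ_data·x̄)/τ₀ = (-8.4385·0.323452 − 0.226365·-11.2) / 0.097087 = -0.194162/0.097087 ≈ -2.0.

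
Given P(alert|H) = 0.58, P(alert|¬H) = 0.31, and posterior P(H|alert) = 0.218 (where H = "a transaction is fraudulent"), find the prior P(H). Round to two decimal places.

In odds form, posterior odds = prior odds × likelihood ratio, so prior odds = posterior odds ÷ LR.
Posterior odds = 0.218/(1−0.218) = 0.2788. LR = 0.58/0.31 = 1.8710.
Prior odds = 0.2788/1.8710 = 0.1490, so P(H) = 0.1490/(1+0.1490) ≈ 0.13.

P(H) = 0.13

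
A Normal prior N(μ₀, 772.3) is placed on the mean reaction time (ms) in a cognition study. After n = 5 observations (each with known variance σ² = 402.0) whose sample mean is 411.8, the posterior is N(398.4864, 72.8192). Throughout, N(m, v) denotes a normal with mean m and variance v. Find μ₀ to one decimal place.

μ₀ = 270.6

The posterior mean is a precision-weighted average: μ_n = (τ₀μ₀ + τ_data·x̄)/(τ₀+τ_data), with τ₀=1/σ₀² and τ_data=n/σ².
Here τ₀ = 1/772.3 = 0.001295 and τ_data = 5/402.0 = 0.012438, so τ_n = 0.013733.
Rearranging for μ₀: μ₀ = (μ_n·τ_n − τ_data·x̄)/τ₀ = (398.4864·0.013733 − 0.012438·411.8) / 0.001295 = 0.350445/0.001295 ≈ 270.6.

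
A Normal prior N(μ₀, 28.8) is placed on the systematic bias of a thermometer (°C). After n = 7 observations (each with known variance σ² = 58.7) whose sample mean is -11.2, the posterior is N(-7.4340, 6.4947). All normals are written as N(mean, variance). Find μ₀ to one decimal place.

With known observation variance, the Normal–Normal posterior has precision τ_n = τ₀ + n/σ² and mean μ_n = (τ₀μ₀ + (n/σ²)x̄)/τ_n.
Here τ₀ = 1/28.8 = 0.034722 and τ_data = 7/58.7 = 0.119250, so τ_n = 0.153972.
Rearranging for μ₀: μ₀ = (μ_n·τ_n − τ_data·x̄)/τ₀ = (-7.4340·0.153972 − 0.119250·-11.2) / 0.034722 = 0.190972/0.034722 ≈ 5.5.

μ₀ = 5.5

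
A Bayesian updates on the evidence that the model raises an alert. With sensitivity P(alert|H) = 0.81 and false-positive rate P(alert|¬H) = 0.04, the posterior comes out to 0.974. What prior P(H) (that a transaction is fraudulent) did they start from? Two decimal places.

Bayes' rule in odds form gives O(H|E) = O(H)·[P(E|H)/P(E|¬H)], hence O(H) = O(H|E)/LR.
Posterior odds = 0.974/(1−0.974) = 37.4615. LR = 0.81/0.04 = 20.2500.
Prior odds = 37.4615/20.2500 = 1.8500, so P(H) = 1.8500/(1+1.8500) ≈ 0.65.

P(H) = 0.65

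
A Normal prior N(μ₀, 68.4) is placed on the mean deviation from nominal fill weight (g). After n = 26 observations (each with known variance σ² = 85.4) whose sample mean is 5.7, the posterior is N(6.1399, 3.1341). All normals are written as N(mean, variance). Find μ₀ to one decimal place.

μ₀ = 15.3

The posterior mean is a precision-weighted average: μ_n = (τ₀μ₀ + τ_data·x̄)/(τ₀+τ_data), with τ₀=1/σ₀² and τ_data=n/σ².
Here τ₀ = 1/68.4 = 0.014620 and τ_data = 26/85.4 = 0.304450, so τ_n = 0.319070.
Rearranging for μ₀: μ₀ = (μ_n·τ_n − τ_data·x̄)/τ₀ = (6.1399·0.319070 − 0.304450·5.7) / 0.014620 = 0.223693/0.014620 ≈ 15.3.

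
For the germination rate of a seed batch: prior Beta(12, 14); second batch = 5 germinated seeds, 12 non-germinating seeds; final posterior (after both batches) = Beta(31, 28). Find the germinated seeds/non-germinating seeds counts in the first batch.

14 germinated seeds and 2 non-germinating seeds

Because Beta–binomial updating is additive in the counts, the combined data contributed (α_post−α_prior, β_post−β_prior) successes and failures.
Total across both batches: 31−12=19 germinated seeds, 28−14=14 non-germinating seeds.
Subtract the second batch: 19−5=14 germinated seeds and 14−12=2 non-germinating seeds.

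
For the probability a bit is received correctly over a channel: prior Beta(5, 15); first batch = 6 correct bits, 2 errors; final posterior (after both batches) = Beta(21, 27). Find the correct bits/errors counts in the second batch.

10 correct bits and 10 errors

Because Beta–binomial updating is additive in the counts, the combined data contributed (α_post−α_prior, β_post−β_prior) successes and failures.
Total across both batches: 21−5=16 correct bits, 27−15=12 errors.
Subtract the first batch: 16−6=10 correct bits and 12−2=10 errors.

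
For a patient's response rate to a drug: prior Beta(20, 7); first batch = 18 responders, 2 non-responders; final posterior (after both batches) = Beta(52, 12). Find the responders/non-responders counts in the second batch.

14 responders and 3 non-responders

Sequential conjugate updates are equivalent to a single update on the pooled data, so total successes = posterior α − prior α and total failures = posterior β − prior β.
Total across both batches: 52−20=32 responders, 12−7=5 non-responders.
Subtract the first batch: 32−18=14 responders and 5−2=3 non-responders.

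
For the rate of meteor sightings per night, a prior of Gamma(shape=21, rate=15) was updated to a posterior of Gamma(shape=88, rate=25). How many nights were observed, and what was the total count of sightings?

n = 10 nights with total 67 sightings

A Gamma(α, β) prior (rate parametrization) on a Poisson rate with n observations summing to S gives posterior Gamma(α+S, β+n).
Matching: Σxᵢ = 88 − 21 = 67 and n = 25 − 15 = 10.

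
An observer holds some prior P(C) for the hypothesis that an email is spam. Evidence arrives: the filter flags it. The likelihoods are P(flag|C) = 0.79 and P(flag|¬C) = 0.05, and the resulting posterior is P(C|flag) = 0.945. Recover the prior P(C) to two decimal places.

P(C) = 0.52

Bayes' rule in odds form gives O(C|E) = O(C)·[P(E|C)/P(E|¬C)], hence O(C) = O(C|E)/LR.
Posterior odds = 0.945/(1−0.945) = 17.1818. LR = 0.79/0.05 = 15.8000.
Prior odds = 17.1818/15.8000 = 1.0875, so P(C) = 1.0875/(1+1.0875) ≈ 0.52.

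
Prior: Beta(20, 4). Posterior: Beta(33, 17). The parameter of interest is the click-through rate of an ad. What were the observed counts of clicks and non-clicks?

A Beta(a, b) prior with s successes and f failures in binomial data gives a Beta(a+s, b+f) posterior.
Match parameters: s=33−20=13, f=17−4=13.

13 clicks and 13 non-clicks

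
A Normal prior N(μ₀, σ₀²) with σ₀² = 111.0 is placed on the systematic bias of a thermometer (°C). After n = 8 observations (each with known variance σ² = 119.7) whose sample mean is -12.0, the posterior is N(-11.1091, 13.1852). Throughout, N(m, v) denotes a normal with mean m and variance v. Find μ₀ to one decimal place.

With known observation variance, the Normal–Normal posterior has precision τ_n = τ₀ + n/σ² and mean μ_n = (τ₀μ₀ + (n/σ²)x̄)/τ_n.
Here τ₀ = 1/111.0 = 0.009009 and τ_data = 8/119.7 = 0.066834, so τ_n = 0.075843.
Rearranging for μ₀: μ₀ = (μ_n·τ_n − τ_data·x̄)/τ₀ = (-11.1091·0.075843 − 0.066834·-12.0) / 0.009009 = -0.040539/0.009009 ≈ -4.5.

μ₀ = -4.5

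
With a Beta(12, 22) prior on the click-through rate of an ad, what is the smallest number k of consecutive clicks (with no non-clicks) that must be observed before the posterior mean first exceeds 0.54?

After k clicks and 0 non-clicks the posterior is Beta(12+k, 22), with mean (12+k)/(12+22+k).
Set (12+k)/(34+k) > 0.54 and solve: k > (0.54·34 − 12)/(1 − 0.54) = 13.826.
The smallest integer exceeding 13.826 is 14.

k = 14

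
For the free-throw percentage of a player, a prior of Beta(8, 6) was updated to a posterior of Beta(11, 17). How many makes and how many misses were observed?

3 makes and 11 misses

Under Beta–binomial conjugacy the posterior parameters are (α+s, β+f).
So s = 11 − 8 = 3 and f = 17 − 6 = 11.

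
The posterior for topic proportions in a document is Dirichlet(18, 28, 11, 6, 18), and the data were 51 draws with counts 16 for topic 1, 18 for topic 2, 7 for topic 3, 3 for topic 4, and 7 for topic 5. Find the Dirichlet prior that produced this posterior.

For a Dirichlet(α) prior with multinomial counts c, the posterior is Dirichlet(α + c) componentwise.
Subtract each count from the matching posterior parameter: 18−16=2, 28−18=10, 11−7=4, 6−3=3, 18−7=11.

Dirichlet(2, 10, 4, 3, 11)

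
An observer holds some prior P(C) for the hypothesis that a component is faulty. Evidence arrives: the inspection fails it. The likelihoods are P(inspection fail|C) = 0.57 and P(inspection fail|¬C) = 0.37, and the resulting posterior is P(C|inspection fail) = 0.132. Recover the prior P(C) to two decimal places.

Bayes' rule in odds form gives O(C|E) = O(C)·[P(E|C)/P(E|¬C)], hence O(C) = O(C|E)/LR.
Posterior odds = 0.132/(1−0.132) = 0.1521. LR = 0.57/0.37 = 1.5405.
Prior odds = 0.1521/1.5405 = 0.0987, so P(C) = 0.0987/(1+0.0987) ≈ 0.09.

P(C) = 0.09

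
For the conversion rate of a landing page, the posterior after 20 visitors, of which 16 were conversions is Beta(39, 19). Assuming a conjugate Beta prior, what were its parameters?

Beta(23, 15)

Beta is conjugate to the binomial likelihood: posterior = Beta(α+s, β+f).
So α = 39 − 16 = 23 and β = 19 − 4 = 15.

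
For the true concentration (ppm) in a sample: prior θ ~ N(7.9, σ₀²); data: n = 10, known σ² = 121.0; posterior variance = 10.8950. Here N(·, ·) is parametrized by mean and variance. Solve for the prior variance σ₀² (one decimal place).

σ₀² = 109.4

Posterior precision equals prior precision plus data precision: 1/σ_n² = 1/σ₀² + n/σ².
So 1/σ₀² = 1/10.8950 − 10/121.0 = 0.091785 − 0.082645 = 0.009140.
Hence σ₀² = 1/0.009140 ≈ 109.4.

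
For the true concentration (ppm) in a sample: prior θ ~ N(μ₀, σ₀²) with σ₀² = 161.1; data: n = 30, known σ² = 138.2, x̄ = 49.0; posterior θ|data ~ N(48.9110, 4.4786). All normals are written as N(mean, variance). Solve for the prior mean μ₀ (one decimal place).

μ₀ = 45.8

With known observation variance, the Normal–Normal posterior has precision τ_n = τ₀ + n/σ² and mean μ_n = (τ₀μ₀ + (n/σ²)x̄)/τ_n.
Here τ₀ = 1/161.1 = 0.006207 and τ_data = 30/138.2 = 0.217077, so τ_n = 0.223284.
Rearranging for μ₀: μ₀ = (μ_n·τ_n − τ_data·x̄)/τ₀ = (48.9110·0.223284 − 0.217077·49.0) / 0.006207 = 0.284271/0.006207 ≈ 45.8.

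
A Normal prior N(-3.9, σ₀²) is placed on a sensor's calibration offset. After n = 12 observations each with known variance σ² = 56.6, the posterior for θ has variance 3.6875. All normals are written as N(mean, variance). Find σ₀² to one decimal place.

σ₀² = 16.9

Posterior precision equals prior precision plus data precision: 1/σ_n² = 1/σ₀² + n/σ².
So 1/σ₀² = 1/3.6875 − 12/56.6 = 0.271186 − 0.212014 = 0.059172.
Hence σ₀² = 1/0.059172 ≈ 16.9.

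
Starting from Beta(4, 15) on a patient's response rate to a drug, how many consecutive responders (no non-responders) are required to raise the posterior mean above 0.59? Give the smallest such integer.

k = 18

After k responders and 0 non-responders the posterior is Beta(4+k, 15), with mean (4+k)/(4+15+k).
Set (4+k)/(19+k) > 0.59 and solve: k > (0.59·19 − 4)/(1 − 0.59) = 17.585.
The smallest integer exceeding 17.585 is 18.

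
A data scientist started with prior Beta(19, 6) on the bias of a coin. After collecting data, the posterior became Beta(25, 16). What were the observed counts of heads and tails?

6 heads and 10 tails

Under Beta–binomial conjugacy the posterior parameters are (a+s, b+f).
Match parameters: s=25−19=6, f=16−6=10.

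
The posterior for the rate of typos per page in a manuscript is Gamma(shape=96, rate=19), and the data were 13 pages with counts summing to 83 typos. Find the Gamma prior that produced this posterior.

A Gamma(α, β) prior (rate parametrization) on a Poisson rate with n observations summing to S gives posterior Gamma(α+S, β+n).
So α = 96 − 83 = 13 and β = 19 − 13 = 6.

Gamma(shape=13, rate=6)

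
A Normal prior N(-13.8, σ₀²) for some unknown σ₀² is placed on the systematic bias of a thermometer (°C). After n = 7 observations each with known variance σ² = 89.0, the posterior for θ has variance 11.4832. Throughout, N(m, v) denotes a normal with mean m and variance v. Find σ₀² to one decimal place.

Posterior precision equals prior precision plus data precision: 1/σ_n² = 1/σ₀² + n/σ².
So 1/σ₀² = 1/11.4832 − 7/89.0 = 0.087084 − 0.078652 = 0.008432.
Hence σ₀² = 1/0.008432 ≈ 118.6.

σ₀² = 118.6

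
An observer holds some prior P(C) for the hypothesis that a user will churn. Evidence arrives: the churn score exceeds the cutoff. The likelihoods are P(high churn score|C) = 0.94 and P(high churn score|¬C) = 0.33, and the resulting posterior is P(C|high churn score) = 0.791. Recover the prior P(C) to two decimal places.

In odds form, posterior odds = prior odds × likelihood ratio, so prior odds = posterior odds ÷ LR.
Posterior odds = 0.791/(1−0.791) = 3.7847. LR = 0.94/0.33 = 2.8485.
Prior odds = 3.7847/2.8485 = 1.3287, so P(C) = 1.3287/(1+1.3287) ≈ 0.57.

P(C) = 0.57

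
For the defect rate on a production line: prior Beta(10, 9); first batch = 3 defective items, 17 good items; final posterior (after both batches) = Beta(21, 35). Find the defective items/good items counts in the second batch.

Because Beta–binomial updating is additive in the counts, the combined data contributed (α_post−α_prior, β_post−β_prior) successes and failures.
Total across both batches: 21−10=11 defective items, 35−9=26 good items.
Subtract the first batch: 11−3=8 defective items and 26−17=9 good items.

8 defective items and 9 good items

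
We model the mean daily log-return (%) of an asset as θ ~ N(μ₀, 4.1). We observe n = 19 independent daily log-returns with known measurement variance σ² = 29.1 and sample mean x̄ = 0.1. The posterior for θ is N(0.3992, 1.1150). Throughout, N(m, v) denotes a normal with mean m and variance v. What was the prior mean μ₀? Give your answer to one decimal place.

With known observation variance, the Normal–Normal posterior has precision τ_n = τ₀ + n/σ² and mean μ_n = (τ₀μ₀ + (n/σ²)x̄)/τ_n.
Here τ₀ = 1/4.1 = 0.243902 and τ_data = 19/29.1 = 0.652921, so τ_n = 0.896823.
Rearranging for μ₀: μ₀ = (μ_n·τ_n − τ_data·x̄)/τ₀ = (0.3992·0.896823 − 0.652921·0.1) / 0.243902 = 0.292720/0.243902 ≈ 1.2.

μ₀ = 1.2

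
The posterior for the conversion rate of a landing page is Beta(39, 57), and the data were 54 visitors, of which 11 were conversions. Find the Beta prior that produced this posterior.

Beta(28, 14)

Beta is conjugate to the binomial likelihood: posterior = Beta(α+s, β+f).
So α = 39 − 11 = 28 and β = 57 − 43 = 14.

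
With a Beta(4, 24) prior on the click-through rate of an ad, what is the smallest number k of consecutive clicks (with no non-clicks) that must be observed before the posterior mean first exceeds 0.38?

After k clicks and 0 non-clicks the posterior is Beta(4+k, 24), with mean (4+k)/(4+24+k).
Set (4+k)/(28+k) > 0.38 and solve: k > (0.38·28 − 4)/(1 − 0.38) = 10.710.
The smallest integer exceeding 10.710 is 11, and checking k=11: (15)/(39) = 0.3846 > 0.38.

k = 11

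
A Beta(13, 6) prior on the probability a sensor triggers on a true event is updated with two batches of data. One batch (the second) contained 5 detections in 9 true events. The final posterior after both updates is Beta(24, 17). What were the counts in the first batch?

Sequential conjugate updates are equivalent to a single update on the pooled data, so total successes = posterior α − prior α and total failures = posterior β − prior β.
Total across both batches: 24−13=11 detections, 17−6=11 misses.
Subtract the second batch: 11−5=6 detections and 11−4=7 misses.

6 detections and 7 misses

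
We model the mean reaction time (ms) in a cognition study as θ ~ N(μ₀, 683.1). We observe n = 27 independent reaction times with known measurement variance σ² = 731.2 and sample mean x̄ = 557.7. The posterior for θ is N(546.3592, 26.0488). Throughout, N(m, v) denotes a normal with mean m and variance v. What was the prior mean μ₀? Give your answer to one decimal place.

μ₀ = 260.3

The posterior mean is a precision-weighted average: μ_n = (τ₀μ₀ + τ_data·x̄)/(τ₀+τ_data), with τ₀=1/σ₀² and τ_data=n/σ².
Here τ₀ = 1/683.1 = 0.001464 and τ_data = 27/731.2 = 0.036926, so τ_n = 0.038390.
Rearranging for μ₀: μ₀ = (μ_n·τ_n − τ_data·x̄)/τ₀ = (546.3592·0.038390 − 0.036926·557.7) / 0.001464 = 0.381099/0.001464 ≈ 260.3.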